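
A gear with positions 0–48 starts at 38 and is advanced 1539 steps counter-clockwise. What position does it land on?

18

1539 − 31·49 = 20, so 1539 ≡ 20 (mod 49).
(38 − 20) mod 49 = 18.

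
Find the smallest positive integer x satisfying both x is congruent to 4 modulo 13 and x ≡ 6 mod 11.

17

x ≡ 6 (mod 11) gives x ∈ {6, 17}.
The first of these with x mod 13 = 4 is 17.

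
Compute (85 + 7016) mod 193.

153

7016 − 36·193 = 68, so 7016 ≡ 68 (mod 193).
(85 + 68) mod 193 = 153.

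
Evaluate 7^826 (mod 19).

7

Square-and-reduce mod 19: 7^1≡7, 7^2≡11, 7^4≡7, 7^8≡11, 7^16≡7, 7^32≡11, 7^64≡7, 7^128≡11, 7^256≡7, 7^512≡11.
Since 826 = 2 + 8 + 16 + 32 + 256 + 512 in binary, 7^826 ≡ 11·11·7·11·7·11 ≡ 7 (mod 19).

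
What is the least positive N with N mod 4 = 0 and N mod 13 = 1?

x ≡ 0 (mod 4) gives x ∈ {0, 4, 8, 12, 16, 20, 24, 28, …}.
The first of these with x mod 13 = 1 is 40.

40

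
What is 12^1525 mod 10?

2

The units digit of 12^n cycles with period 4: 2, 4, 8, 6, …
1525 mod 4 = 1, so the last digit matches 2^1 = 2.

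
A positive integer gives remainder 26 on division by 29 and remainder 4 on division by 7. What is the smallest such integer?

200

x ≡ 4 (mod 7) gives x ∈ {4, 11, 18, 25, 32, 39, 46, 53, …}.
The first of these with x mod 29 = 26 is 200.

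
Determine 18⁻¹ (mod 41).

16

18·16 = 288 = 7·41 + 1, so 18⁻¹ ≡ 16 (mod 41).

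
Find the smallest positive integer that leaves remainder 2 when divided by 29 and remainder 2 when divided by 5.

Since 5·6 ≡ 1 (mod 29), take x = 2 + 5·((2−2)·6 mod 29) = 2 + 5·0 = 2.
Check: 2 mod 29 = 2, 2 mod 5 = 2.

2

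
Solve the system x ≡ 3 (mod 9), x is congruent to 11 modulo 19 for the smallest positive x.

30

x ≡ 3 (mod 9) gives x ∈ {3, 12, 21, 30}.
The first of these with x mod 19 = 11 is 30.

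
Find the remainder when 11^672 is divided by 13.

By repeated squaring mod 13: 11^1≡11, 11^2≡4, 11^4≡3, 11^8≡9, 11^16≡3, 11^32≡9, 11^64≡3, 11^128≡9, 11^256≡3, 11^512≡9.
672 = 32 + 128 + 512, so 11^672 ≡ 9·9·9 ≡ 1 (mod 13).

1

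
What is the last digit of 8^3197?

Powers of 8 mod 10 repeat with period 4: 8, 4, 2, 6.
3197 mod 4 = 1, so the last digit matches 8^1 = 8.

8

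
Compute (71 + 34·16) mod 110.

34·16 = 544.
544 mod 110 = 104 (since 4·110 = 440).
(71 + 104) mod 110 = 65.

65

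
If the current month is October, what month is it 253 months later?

November

253 = 21·12 + 1, so 253 mod 12 = 1.
October + 1 month → November.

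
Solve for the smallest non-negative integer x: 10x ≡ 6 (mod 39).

The inverse of 10 mod 39 is 4 (since 10·4 = 40 ≡ 1).
Multiplying both sides by 4: x ≡ 4·6 = 24 ≡ 24 (mod 39).

24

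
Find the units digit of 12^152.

6

Last digits of 2^n: 2, 4, 8, 6 (period 4).
152 mod 4 = 0, so the last digit matches 2^4 = 6.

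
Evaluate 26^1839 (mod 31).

30

Square-and-reduce mod 31: 26^1≡26, 26^2≡25, 26^4≡5, 26^8≡25, 26^16≡5, 26^32≡25, 26^64≡5, 26^128≡25, 26^256≡5, 26^512≡25, 26^1024≡5.
Since 1839 = 1 + 2 + 4 + 8 + 32 + 256 + 512 + 1024 in binary, 26^1839 ≡ 26·25·5·25·25·5·25·5 ≡ 30 (mod 31).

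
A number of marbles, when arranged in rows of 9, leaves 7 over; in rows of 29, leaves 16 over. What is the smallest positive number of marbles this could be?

16

x ≡ 7 (mod 9) gives x ∈ {7, 16}.
The first of these with x mod 29 = 16 is 16.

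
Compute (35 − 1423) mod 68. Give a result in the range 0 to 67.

40

1423 mod 68 = 63 (since 20·68 = 1360).
(35 − 63) mod 68 = 40.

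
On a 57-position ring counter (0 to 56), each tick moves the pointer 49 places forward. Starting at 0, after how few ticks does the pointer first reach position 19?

19

49⁻¹ ≡ 7 (mod 57) because 49·7 = 343 = 6·57 + 1.
So x ≡ 7·19 = 133 ≡ 19 (mod 57).
Check: 49·19 = 931 = 16·57 + 19.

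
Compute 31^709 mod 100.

By repeated squaring mod 100: 31^1≡31, 31^2≡61, 31^4≡21, 31^8≡41, 31^16≡81, 31^32≡61, 31^64≡21, 31^128≡41, 31^256≡81, 31^512≡61.
Since 709 = 1 + 4 + 64 + 128 + 512 in binary, 31^709 ≡ 31·21·21·41·61 ≡ 71 (mod 100).

71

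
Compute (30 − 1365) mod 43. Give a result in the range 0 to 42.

1365 − 31·43 = 32, so 1365 ≡ 32 (mod 43).
(30 − 32) mod 43 = 41.

41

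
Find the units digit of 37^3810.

Last digits of 7^n: 7, 9, 3, 1 (period 4).
3810 mod 4 = 2, so the last digit matches 7^2 = 9.

9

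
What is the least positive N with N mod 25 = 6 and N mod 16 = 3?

131

Since 16·11 ≡ 1 (mod 25), take x = 3 + 16·((6−3)·11 mod 25) = 3 + 16·8 = 131.
Check: 131 mod 25 = 6, 131 mod 16 = 3.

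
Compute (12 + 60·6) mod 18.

12

60·6 = 360.
360 mod 18 = 0 (since 20·18 = 360).
(12 + 0) mod 18 = 12.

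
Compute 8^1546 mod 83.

Square-and-reduce mod 83: 8^1≡8, 8^2≡64, 8^4≡29, 8^8≡11, 8^16≡38, 8^32≡33, 8^64≡10, 8^128≡17, 8^256≡40, 8^512≡23, 8^1024≡31.
Since 1546 = 2 + 8 + 512 + 1024 in binary, 8^1546 ≡ 64·11·23·31 ≡ 51 (mod 83).

51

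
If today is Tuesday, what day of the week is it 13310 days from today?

13310 mod 7 = 3 (since 1901·7 = 13307).
Tuesday + 3 days → Friday.

Friday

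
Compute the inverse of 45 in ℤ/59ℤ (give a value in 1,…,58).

59 = 1·45 + 14
45 = 3·14 + 3
14 = 4·3 + 2
3 = 1·2 + 1
2 = 2·1 + 0
Back-substituting gives 45·21 ≡ 1 (mod 59).

21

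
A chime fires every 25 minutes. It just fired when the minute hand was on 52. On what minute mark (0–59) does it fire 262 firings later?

262·25 = 6550.
6550 − 109·60 = 10, so 6550 ≡ 10 (mod 60).
(52 + 10) mod 60 = 2.

2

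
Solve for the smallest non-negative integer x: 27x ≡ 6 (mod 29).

The inverse of 27 mod 29 is 14 (since 27·14 = 378 ≡ 1).
So x ≡ 14·6 = 84 ≡ 26 (mod 29).

26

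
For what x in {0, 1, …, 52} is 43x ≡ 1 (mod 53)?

The inverse of 43 mod 53 is 37 (since 43·37 = 1591 ≡ 1).
Multiplying both sides by 37: x ≡ 37·1 = 37 ≡ 37 (mod 53).

37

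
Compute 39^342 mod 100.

Square-and-reduce mod 100: 39^1≡39, 39^2≡21, 39^4≡41, 39^8≡81, 39^16≡61, 39^32≡21, 39^64≡41, 39^128≡81, 39^256≡61.
342 = 2 + 4 + 16 + 64 + 256, so 39^342 ≡ 21·41·61·41·61 ≡ 21 (mod 100).

21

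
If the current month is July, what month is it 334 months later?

May

Dividing 334 by 12 gives quotient 27 and remainder 10.
July + 10 months → May.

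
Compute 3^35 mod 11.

By repeated squaring mod 11: 3^1≡3, 3^2≡9, 3^4≡4, 3^8≡5, 3^16≡3, 3^32≡9.
Since 35 = 1 + 2 + 32 in binary, 3^35 ≡ 3·9·9 ≡ 1 (mod 11).

1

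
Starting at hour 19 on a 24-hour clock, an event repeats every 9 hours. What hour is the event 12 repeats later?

7

12·9 = 108.
108 mod 24 = 12 (since 4·24 = 96).
(19 + 12) mod 24 = 7.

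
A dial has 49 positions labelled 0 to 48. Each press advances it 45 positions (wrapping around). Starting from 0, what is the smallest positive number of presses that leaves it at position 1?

12

49 = 1·45 + 4
45 = 11·4 + 1
4 = 4·1 + 0
Back-substituting gives 45·12 ≡ 1 (mod 49).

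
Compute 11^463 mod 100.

Square-and-reduce mod 100: 11^1≡11, 11^2≡21, 11^4≡41, 11^8≡81, 11^16≡61, 11^32≡21, 11^64≡41, 11^128≡81, 11^256≡61.
Since 463 = 1 + 2 + 4 + 8 + 64 + 128 + 256 in binary, 11^463 ≡ 11·21·41·81·41·81·61 ≡ 31 (mod 100).

31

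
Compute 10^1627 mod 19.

Square-and-reduce mod 19: 10^1≡10, 10^2≡5, 10^4≡6, 10^8≡17, 10^16≡4, 10^32≡16, 10^64≡9, 10^128≡5, 10^256≡6, 10^512≡17, 10^1024≡4.
Since 1627 = 1 + 2 + 8 + 16 + 64 + 512 + 1024 in binary, 10^1627 ≡ 10·5·17·4·9·17·4 ≡ 15 (mod 19).

15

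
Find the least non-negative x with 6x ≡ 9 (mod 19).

The inverse of 6 mod 19 is 16 (since 6·16 = 96 ≡ 1).
So x ≡ 16·9 = 144 ≡ 11 (mod 19).
Check: 6·11 = 66 = 3·19 + 9.

11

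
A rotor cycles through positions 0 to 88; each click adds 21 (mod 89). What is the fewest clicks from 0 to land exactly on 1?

17

89 = 4·21 + 5
21 = 4·5 + 1
5 = 5·1 + 0
Back-substituting gives 21·17 ≡ 1 (mod 89).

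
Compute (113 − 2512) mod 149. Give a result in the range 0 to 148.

2512 − 16·149 = 128, so 2512 ≡ 128 (mod 149).
(113 − 128) mod 149 = 134.

134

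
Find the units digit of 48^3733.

8

Last digits of 8^n: 8, 4, 2, 6 (period 4).
3733 mod 4 = 1, so the last digit matches 8^1 = 8.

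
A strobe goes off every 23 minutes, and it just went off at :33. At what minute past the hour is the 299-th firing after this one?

299·23 = 6877.
6877 mod 60 = 37 (since 114·60 = 6840).
(33 + 37) mod 60 = 10.

10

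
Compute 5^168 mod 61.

58

Successive squares of 5 mod 61: 5^1≡5, 5^2≡25, 5^4≡15, 5^8≡42, 5^16≡56, 5^32≡25, 5^64≡15, 5^128≡42.
168 = 8 + 32 + 128, so 5^168 ≡ 42·25·42 ≡ 58 (mod 61).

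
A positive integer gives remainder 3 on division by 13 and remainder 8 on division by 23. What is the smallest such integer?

146

x ≡ 3 (mod 13) gives x ∈ {3, 16, 29, 42, 55, 68, 81, 94, …}.
The first of these with x mod 23 = 8 is 146.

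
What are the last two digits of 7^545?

07

By repeated squaring mod 100: 7^1≡7, 7^2≡49, 7^4≡1, 7^8≡1, 7^16≡1, 7^32≡1, 7^64≡1, 7^128≡1, 7^256≡1, 7^512≡1.
Since 545 = 1 + 32 + 512 in binary, 7^545 ≡ 7·1·1 ≡ 7 (mod 100).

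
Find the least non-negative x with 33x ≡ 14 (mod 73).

69

33⁻¹ ≡ 31 (mod 73) because 33·31 = 1023 = 14·73 + 1.
So x ≡ 31·14 = 434 ≡ 69 (mod 73).
Check: 33·69 = 2277 = 31·73 + 14.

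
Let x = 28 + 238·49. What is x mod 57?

5

238·49 = 11662.
11662 mod 57 = 34 (since 204·57 = 11628).
(28 + 34) mod 57 = 5.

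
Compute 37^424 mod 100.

61

Successive squares of 37 mod 100: 37^1≡37, 37^2≡69, 37^4≡61, 37^8≡21, 37^16≡41, 37^32≡81, 37^64≡61, 37^128≡21, 37^256≡41.
Since 424 = 8 + 32 + 128 + 256 in binary, 37^424 ≡ 21·81·21·41 ≡ 61 (mod 100).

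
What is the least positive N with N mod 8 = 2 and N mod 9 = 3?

66

Since 9·1 ≡ 1 (mod 8), take x = 3 + 9·((2−3)·1 mod 8) = 3 + 9·7 = 66.
Check: 66 mod 8 = 2, 66 mod 9 = 3.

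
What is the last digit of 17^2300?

Powers of 7 mod 10 repeat with period 4: 7, 9, 3, 1.
2300 mod 4 = 0, so the last digit matches 7^4 = 1.

1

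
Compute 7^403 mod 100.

Square-and-reduce mod 100: 7^1≡7, 7^2≡49, 7^4≡1, 7^8≡1, 7^16≡1, 7^32≡1, 7^64≡1, 7^128≡1, 7^256≡1.
403 = 1 + 2 + 16 + 128 + 256, so 7^403 ≡ 7·49·1·1·1 ≡ 43 (mod 100).

43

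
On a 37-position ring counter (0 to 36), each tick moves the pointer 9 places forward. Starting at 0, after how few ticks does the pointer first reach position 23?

19

The inverse of 9 mod 37 is 33 (since 9·33 = 297 ≡ 1).
Multiplying both sides by 33: x ≡ 33·23 = 759 ≡ 19 (mod 37).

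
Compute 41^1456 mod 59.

22

By repeated squaring mod 59: 41^1≡41, 41^2≡29, 41^4≡15, 41^8≡48, 41^16≡3, 41^32≡9, 41^64≡22, 41^128≡12, 41^256≡26, 41^512≡27, 41^1024≡21.
Since 1456 = 16 + 32 + 128 + 256 + 1024 in binary, 41^1456 ≡ 3·9·12·26·21 ≡ 22 (mod 59).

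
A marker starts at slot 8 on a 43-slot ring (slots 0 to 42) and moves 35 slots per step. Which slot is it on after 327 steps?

15

327·35 = 11445.
Dividing 11445 by 43 gives quotient 266 and remainder 7.
(8 + 7) mod 43 = 15.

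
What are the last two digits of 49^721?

Square-and-reduce mod 100: 49^1≡49, 49^2≡1, 49^4≡1, 49^8≡1, 49^16≡1, 49^32≡1, 49^64≡1, 49^128≡1, 49^256≡1, 49^512≡1.
721 = 1 + 16 + 64 + 128 + 512, so 49^721 ≡ 49·1·1·1·1 ≡ 49 (mod 100).

49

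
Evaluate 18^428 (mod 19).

1

Square-and-reduce mod 19: 18^1≡18, 18^2≡1, 18^4≡1, 18^8≡1, 18^16≡1, 18^32≡1, 18^64≡1, 18^128≡1, 18^256≡1.
Since 428 = 4 + 8 + 32 + 128 + 256 in binary, 18^428 ≡ 1·1·1·1·1 ≡ 1 (mod 19).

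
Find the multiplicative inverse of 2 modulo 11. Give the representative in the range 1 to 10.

11 = 5·2 + 1
2 = 2·1 + 0
Back-substituting gives 2·6 ≡ 1 (mod 11).

6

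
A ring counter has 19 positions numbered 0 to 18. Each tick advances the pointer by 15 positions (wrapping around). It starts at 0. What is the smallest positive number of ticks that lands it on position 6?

15⁻¹ ≡ 14 (mod 19) because 15·14 = 210 = 11·19 + 1.
So x ≡ 14·6 = 84 ≡ 8 (mod 19).

8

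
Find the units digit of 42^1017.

Last digits of 2^n: 2, 4, 8, 6 (period 4).
1017 mod 4 = 1, so the last digit matches 2^1 = 2.

2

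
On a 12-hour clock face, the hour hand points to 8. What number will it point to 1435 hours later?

3

1435 − 119·12 = 7, so 1435 ≡ 7 (mod 12).
8 + 7 → 3 on a 12-hour dial.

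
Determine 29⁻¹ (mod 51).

51 = 1·29 + 22
29 = 1·22 + 7
22 = 3·7 + 1
7 = 7·1 + 0
Back-substituting gives 29·44 ≡ 1 (mod 51).

44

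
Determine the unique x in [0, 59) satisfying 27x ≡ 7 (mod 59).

9

The inverse of 27 mod 59 is 35 (since 27·35 = 945 ≡ 1).
Multiplying both sides by 35: x ≡ 35·7 = 245 ≡ 9 (mod 59).
Check: 27·9 = 243 = 4·59 + 7.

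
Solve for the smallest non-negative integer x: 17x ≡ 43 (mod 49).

40

17⁻¹ ≡ 26 (mod 49) because 17·26 = 442 = 9·49 + 1.
So x ≡ 26·43 = 1118 ≡ 40 (mod 49).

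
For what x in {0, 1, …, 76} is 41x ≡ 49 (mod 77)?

The inverse of 41 mod 77 is 62 (since 41·62 = 2542 ≡ 1).
Multiplying both sides by 62: x ≡ 62·49 = 3038 ≡ 35 (mod 77).

35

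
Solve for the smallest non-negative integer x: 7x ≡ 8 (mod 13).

7⁻¹ ≡ 2 (mod 13) because 7·2 = 14 = 1·13 + 1.
Multiplying both sides by 2: x ≡ 2·8 = 16 ≡ 3 (mod 13).
Check: 7·3 = 21 = 1·13 + 8.

3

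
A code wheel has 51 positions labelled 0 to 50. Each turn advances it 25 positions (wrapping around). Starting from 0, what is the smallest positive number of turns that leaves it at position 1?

25·49 = 1225 = 24·51 + 1, so 25⁻¹ ≡ 49 (mod 51).

49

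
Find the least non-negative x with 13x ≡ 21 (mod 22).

13⁻¹ ≡ 17 (mod 22) because 13·17 = 221 = 10·22 + 1.
Multiplying both sides by 17: x ≡ 17·21 = 357 ≡ 5 (mod 22).

5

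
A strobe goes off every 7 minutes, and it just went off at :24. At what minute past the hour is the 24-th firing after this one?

24·7 = 168.
Dividing 168 by 60 gives quotient 2 and remainder 48.
(24 + 48) mod 60 = 12.

12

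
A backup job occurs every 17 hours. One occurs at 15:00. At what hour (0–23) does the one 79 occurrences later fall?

14

79·17 = 1343.
1343 − 55·24 = 23, so 1343 ≡ 23 (mod 24).
(15 + 23) mod 24 = 14.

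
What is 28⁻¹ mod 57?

55

57 = 2·28 + 1
28 = 28·1 + 0
Back-substituting gives 28·55 ≡ 1 (mod 57).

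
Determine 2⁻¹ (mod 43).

22

43 = 21·2 + 1
2 = 2·1 + 0
Back-substituting gives 2·22 ≡ 1 (mod 43).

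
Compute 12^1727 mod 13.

Square-and-reduce mod 13: 12^1≡12, 12^2≡1, 12^4≡1, 12^8≡1, 12^16≡1, 12^32≡1, 12^64≡1, 12^128≡1, 12^256≡1, 12^512≡1, 12^1024≡1.
1727 = 1 + 2 + 4 + 8 + 16 + 32 + 128 + 512 + 1024, so 12^1727 ≡ 12·1·1·1·1·1·1·1·1 ≡ 12 (mod 13).

12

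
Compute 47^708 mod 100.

By repeated squaring mod 100: 47^1≡47, 47^2≡9, 47^4≡81, 47^8≡61, 47^16≡21, 47^32≡41, 47^64≡81, 47^128≡61, 47^256≡21, 47^512≡41.
Since 708 = 4 + 64 + 128 + 512 in binary, 47^708 ≡ 81·81·61·41 ≡ 61 (mod 100).

61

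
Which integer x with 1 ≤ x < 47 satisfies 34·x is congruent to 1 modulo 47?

34·18 = 612 = 13·47 + 1, so 34⁻¹ ≡ 18 (mod 47).

18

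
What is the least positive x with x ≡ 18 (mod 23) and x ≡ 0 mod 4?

x ≡ 0 (mod 4) gives x ∈ {0, 4, 8, 12, 16, 20, 24, 28, …}.
The first of these with x mod 23 = 18 is 64.

64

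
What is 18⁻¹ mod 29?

21

29 = 1·18 + 11
18 = 1·11 + 7
11 = 1·7 + 4
7 = 1·4 + 3
4 = 1·3 + 1
3 = 3·1 + 0
Back-substituting gives 18·21 ≡ 1 (mod 29).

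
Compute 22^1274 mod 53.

52

By repeated squaring mod 53: 22^1≡22, 22^2≡7, 22^4≡49, 22^8≡16, 22^16≡44, 22^32≡28, 22^64≡42, 22^128≡15, 22^256≡13, 22^512≡10, 22^1024≡47.
Since 1274 = 2 + 8 + 16 + 32 + 64 + 128 + 1024 in binary, 22^1274 ≡ 7·16·44·28·42·15·47 ≡ 52 (mod 53).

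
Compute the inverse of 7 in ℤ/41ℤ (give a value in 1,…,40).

6

7·6 = 42 = 1·41 + 1, so 7⁻¹ ≡ 6 (mod 41).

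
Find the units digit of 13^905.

3

The units digit of 13^n cycles with period 4: 3, 9, 7, 1, …
905 leaves remainder 1 on division by 4, so 13^905 ends in 3.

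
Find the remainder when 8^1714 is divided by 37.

Successive squares of 8 mod 37: 8^1≡8, 8^2≡27, 8^4≡26, 8^8≡10, 8^16≡26, 8^32≡10, 8^64≡26, 8^128≡10, 8^256≡26, 8^512≡10, 8^1024≡26.
Since 1714 = 2 + 16 + 32 + 128 + 512 + 1024 in binary, 8^1714 ≡ 27·26·10·10·10·26 ≡ 11 (mod 37).

11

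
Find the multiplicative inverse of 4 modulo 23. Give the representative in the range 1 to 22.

23 = 5·4 + 3
4 = 1·3 + 1
3 = 3·1 + 0
Back-substituting gives 4·6 ≡ 1 (mod 23).

6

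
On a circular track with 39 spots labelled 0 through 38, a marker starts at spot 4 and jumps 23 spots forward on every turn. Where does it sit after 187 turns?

187·23 = 4301.
Dividing 4301 by 39 gives quotient 110 and remainder 11.
(4 + 11) mod 39 = 15.

15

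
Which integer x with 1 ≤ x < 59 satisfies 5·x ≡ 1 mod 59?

59 = 11·5 + 4
5 = 1·4 + 1
4 = 4·1 + 0
Back-substituting gives 5·12 ≡ 1 (mod 59).

12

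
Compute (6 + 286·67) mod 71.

69

286·67 = 19162.
19162 − 269·71 = 63, so 19162 ≡ 63 (mod 71).
(6 + 63) mod 71 = 69.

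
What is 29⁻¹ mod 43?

3

43 = 1·29 + 14
29 = 2·14 + 1
14 = 14·1 + 0
Back-substituting gives 29·3 ≡ 1 (mod 43).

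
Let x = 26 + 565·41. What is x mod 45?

16

565·41 = 23165.
23165 = 514·45 + 35, so 23165 mod 45 = 35.
(26 + 35) mod 45 = 16.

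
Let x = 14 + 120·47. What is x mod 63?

47

120·47 = 5640.
5640 − 89·63 = 33, so 5640 ≡ 33 (mod 63).
(14 + 33) mod 63 = 47.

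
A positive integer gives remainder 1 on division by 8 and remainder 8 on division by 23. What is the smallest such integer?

x ≡ 1 (mod 8) gives x ∈ {1, 9, 17, 25, 33, 41, 49, 57, …}.
The first of these with x mod 23 = 8 is 169.

169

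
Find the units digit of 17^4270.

9

Last digits of 7^n: 7, 9, 3, 1 (period 4).
4270 leaves remainder 2 on division by 4, so 17^4270 ends in 9.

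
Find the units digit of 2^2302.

4

Last digits of 2^n: 2, 4, 8, 6 (period 4).
2302 mod 4 = 2, so the last digit matches 2^2 = 4.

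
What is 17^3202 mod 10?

Powers of 7 mod 10 repeat with period 4: 7, 9, 3, 1.
3202 leaves remainder 2 on division by 4, so 17^3202 ends in 9.

9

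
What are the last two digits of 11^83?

By repeated squaring mod 100: 11^1≡11, 11^2≡21, 11^4≡41, 11^8≡81, 11^16≡61, 11^32≡21, 11^64≡41.
Since 83 = 1 + 2 + 16 + 64 in binary, 11^83 ≡ 11·21·61·41 ≡ 31 (mod 100).

31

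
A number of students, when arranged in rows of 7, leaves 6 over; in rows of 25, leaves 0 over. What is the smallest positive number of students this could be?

125

x ≡ 6 (mod 7) gives x ∈ {6, 13, 20, 27, 34, 41, 48, 55, …}.
The first of these with x mod 25 = 0 is 125.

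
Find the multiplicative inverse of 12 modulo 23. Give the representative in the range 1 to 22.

2

12·2 = 24 = 1·23 + 1, so 12⁻¹ ≡ 2 (mod 23).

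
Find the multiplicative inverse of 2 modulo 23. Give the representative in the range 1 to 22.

2·12 = 24 = 1·23 + 1, so 2⁻¹ ≡ 12 (mod 23).

12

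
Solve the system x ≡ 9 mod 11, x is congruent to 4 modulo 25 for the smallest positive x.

Since 25·4 ≡ 1 (mod 11), take x = 4 + 25·((9−4)·4 mod 11) = 4 + 25·9 = 229.
Check: 229 mod 11 = 9, 229 mod 25 = 4.

229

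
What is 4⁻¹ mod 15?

15 = 3·4 + 3
4 = 1·3 + 1
3 = 3·1 + 0
Back-substituting gives 4·4 ≡ 1 (mod 15).

4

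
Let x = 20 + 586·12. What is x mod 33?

586·12 = 7032.
7032 − 213·33 = 3, so 7032 ≡ 3 (mod 33).
(20 + 3) mod 33 = 23.

23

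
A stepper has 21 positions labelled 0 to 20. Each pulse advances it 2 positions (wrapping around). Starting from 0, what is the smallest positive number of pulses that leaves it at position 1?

2·11 = 22 = 1·21 + 1, so 2⁻¹ ≡ 11 (mod 21).

11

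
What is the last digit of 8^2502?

4

Last digits of 8^n: 8, 4, 2, 6 (period 4).
2502 mod 4 = 2, so the last digit matches 8^2 = 4.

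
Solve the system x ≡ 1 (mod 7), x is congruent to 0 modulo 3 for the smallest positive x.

15

Since 3·5 ≡ 1 (mod 7), take x = 0 + 3·((1−0)·5 mod 7) = 0 + 3·5 = 15.
Check: 15 mod 7 = 1, 15 mod 3 = 0.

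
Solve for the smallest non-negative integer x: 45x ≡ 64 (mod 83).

42

45⁻¹ ≡ 24 (mod 83) because 45·24 = 1080 = 13·83 + 1.
Multiplying both sides by 24: x ≡ 24·64 = 1536 ≡ 42 (mod 83).
Check: 45·42 = 1890 = 22·83 + 64.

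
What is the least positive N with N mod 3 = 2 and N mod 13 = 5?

Since 13·1 ≡ 1 (mod 3), take x = 5 + 13·((2−5)·1 mod 3) = 5 + 13·0 = 5.
Check: 5 mod 3 = 2, 5 mod 13 = 5.

5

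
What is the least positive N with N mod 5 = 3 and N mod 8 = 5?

x ≡ 3 (mod 5) gives x ∈ {3, 8, 13}.
The first of these with x mod 8 = 5 is 13.

13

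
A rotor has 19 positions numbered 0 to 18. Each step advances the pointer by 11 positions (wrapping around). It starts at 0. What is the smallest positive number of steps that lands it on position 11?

11⁻¹ ≡ 7 (mod 19) because 11·7 = 77 = 4·19 + 1.
So x ≡ 7·11 = 77 ≡ 1 (mod 19).

1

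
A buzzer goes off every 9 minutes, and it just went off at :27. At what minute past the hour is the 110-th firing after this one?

57

110·9 = 990.
990 mod 60 = 30 (since 16·60 = 960).
(27 + 30) mod 60 = 57.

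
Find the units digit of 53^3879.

Last digits of 3^n: 3, 9, 7, 1 (period 4).
3879 leaves remainder 3 on division by 4, so 53^3879 ends in 7.

7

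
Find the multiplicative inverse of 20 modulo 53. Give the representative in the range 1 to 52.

20·8 = 160 = 3·53 + 1, so 20⁻¹ ≡ 8 (mod 53).

8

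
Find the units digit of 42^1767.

8

Powers of 2 mod 10 repeat with period 4: 2, 4, 8, 6.
1767 mod 4 = 3, so the last digit matches 2^3 = 8.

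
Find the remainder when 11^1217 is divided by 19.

7

Successive squares of 11 mod 19: 11^1≡11, 11^2≡7, 11^4≡11, 11^8≡7, 11^16≡11, 11^32≡7, 11^64≡11, 11^128≡7, 11^256≡11, 11^512≡7, 11^1024≡11.
Since 1217 = 1 + 64 + 128 + 1024 in binary, 11^1217 ≡ 11·11·7·11 ≡ 7 (mod 19).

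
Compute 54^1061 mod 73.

Successive squares of 54 mod 73: 54^1≡54, 54^2≡69, 54^4≡16, 54^8≡37, 54^16≡55, 54^32≡32, 54^64≡2, 54^128≡4, 54^256≡16, 54^512≡37, 54^1024≡55.
Since 1061 = 1 + 4 + 32 + 1024 in binary, 54^1061 ≡ 54·16·32·55 ≡ 50 (mod 73).

50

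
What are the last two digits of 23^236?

By repeated squaring mod 100: 23^1≡23, 23^2≡29, 23^4≡41, 23^8≡81, 23^16≡61, 23^32≡21, 23^64≡41, 23^128≡81.
Since 236 = 4 + 8 + 32 + 64 + 128 in binary, 23^236 ≡ 41·81·21·41·81 ≡ 61 (mod 100).

61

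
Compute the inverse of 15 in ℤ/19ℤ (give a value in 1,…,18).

15·14 = 210 = 11·19 + 1, so 15⁻¹ ≡ 14 (mod 19).

14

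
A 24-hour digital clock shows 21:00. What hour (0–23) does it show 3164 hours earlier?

1

3164 − 131·24 = 20, so 3164 ≡ 20 (mod 24).
(21 − 20) mod 24 = 1.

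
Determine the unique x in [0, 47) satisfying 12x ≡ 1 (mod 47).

12⁻¹ ≡ 4 (mod 47) because 12·4 = 48 = 1·47 + 1.
Multiplying both sides by 4: x ≡ 4·1 = 4 ≡ 4 (mod 47).
Check: 12·4 = 48 = 1·47 + 1.

4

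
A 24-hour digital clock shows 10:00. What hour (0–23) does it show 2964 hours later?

22

2964 − 123·24 = 12, so 2964 ≡ 12 (mod 24).
(10 + 12) mod 24 = 22.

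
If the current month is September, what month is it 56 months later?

May

56 mod 12 = 8 (since 4·12 = 48).
September + 8 months → May.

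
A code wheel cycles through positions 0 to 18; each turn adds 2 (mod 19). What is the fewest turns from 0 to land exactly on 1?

10

2·10 = 20 = 1·19 + 1, so 2⁻¹ ≡ 10 (mod 19).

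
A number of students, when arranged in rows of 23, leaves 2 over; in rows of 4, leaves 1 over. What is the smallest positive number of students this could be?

25

x ≡ 1 (mod 4) gives x ∈ {1, 5, 9, 13, 17, 21, 25}.
The first of these with x mod 23 = 2 is 25.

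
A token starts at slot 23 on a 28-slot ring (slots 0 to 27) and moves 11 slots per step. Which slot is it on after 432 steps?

432·11 = 4752.
Dividing 4752 by 28 gives quotient 169 and remainder 20.
(23 + 20) mod 28 = 15.

15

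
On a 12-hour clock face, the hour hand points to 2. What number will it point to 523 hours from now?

523 − 43·12 = 7, so 523 ≡ 7 (mod 12).
2 + 7 → 9 on a 12-hour dial.

9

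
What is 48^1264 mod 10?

Powers of 8 mod 10 repeat with period 4: 8, 4, 2, 6.
1264 leaves remainder 0 on division by 4, so 48^1264 ends in 6.

6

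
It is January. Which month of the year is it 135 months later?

135 − 11·12 = 3, so 135 ≡ 3 (mod 12).
January + 3 months → April.

April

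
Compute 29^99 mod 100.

Square-and-reduce mod 100: 29^1≡29, 29^2≡41, 29^4≡81, 29^8≡61, 29^16≡21, 29^32≡41, 29^64≡81.
Since 99 = 1 + 2 + 32 + 64 in binary, 29^99 ≡ 29·41·41·81 ≡ 69 (mod 100).

69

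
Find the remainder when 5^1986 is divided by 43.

Successive squares of 5 mod 43: 5^1≡5, 5^2≡25, 5^4≡23, 5^8≡13, 5^16≡40, 5^32≡9, 5^64≡38, 5^128≡25, 5^256≡23, 5^512≡13, 5^1024≡40.
Since 1986 = 2 + 64 + 128 + 256 + 512 + 1024 in binary, 5^1986 ≡ 25·38·25·23·13·40 ≡ 41 (mod 43).

41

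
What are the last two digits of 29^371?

29

Successive squares of 29 mod 100: 29^1≡29, 29^2≡41, 29^4≡81, 29^8≡61, 29^16≡21, 29^32≡41, 29^64≡81, 29^128≡61, 29^256≡21.
Since 371 = 1 + 2 + 16 + 32 + 64 + 256 in binary, 29^371 ≡ 29·41·21·41·81·21 ≡ 29 (mod 100).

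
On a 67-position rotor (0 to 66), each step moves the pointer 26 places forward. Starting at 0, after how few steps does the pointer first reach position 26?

1

The inverse of 26 mod 67 is 49 (since 26·49 = 1274 ≡ 1).
So x ≡ 49·26 = 1274 ≡ 1 (mod 67).
Check: 26·1 = 26 = 0·67 + 26.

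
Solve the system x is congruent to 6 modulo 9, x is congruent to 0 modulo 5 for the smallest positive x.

15

x ≡ 0 (mod 5) gives x ∈ {0, 5, 10, 15}.
The first of these with x mod 9 = 6 is 15.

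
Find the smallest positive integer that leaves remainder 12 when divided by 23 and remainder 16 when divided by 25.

541

Since 25·12 ≡ 1 (mod 23), take x = 16 + 25·((12−16)·12 mod 23) = 16 + 25·21 = 541.
Check: 541 mod 23 = 12, 541 mod 25 = 16.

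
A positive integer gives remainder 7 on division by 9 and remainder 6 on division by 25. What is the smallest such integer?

x ≡ 7 (mod 9) gives x ∈ {7, 16, 25, 34, 43, 52, 61, 70, …}.
The first of these with x mod 25 = 6 is 106.

106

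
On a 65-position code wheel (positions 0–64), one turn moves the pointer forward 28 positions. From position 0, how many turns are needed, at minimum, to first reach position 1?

28·7 = 196 = 3·65 + 1, so 28⁻¹ ≡ 7 (mod 65).

7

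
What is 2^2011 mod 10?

8

The units digit of 2^n cycles with period 4: 2, 4, 8, 6, …
2011 mod 4 = 3, so the last digit matches 2^3 = 8.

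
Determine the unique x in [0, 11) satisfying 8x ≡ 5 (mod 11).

8⁻¹ ≡ 7 (mod 11) because 8·7 = 56 = 5·11 + 1.
So x ≡ 7·5 = 35 ≡ 2 (mod 11).

2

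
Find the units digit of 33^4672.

Last digits of 3^n: 3, 9, 7, 1 (period 4).
4672 leaves remainder 0 on division by 4, so 33^4672 ends in 1.

1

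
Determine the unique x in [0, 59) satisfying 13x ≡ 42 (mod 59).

35

13⁻¹ ≡ 50 (mod 59) because 13·50 = 650 = 11·59 + 1.
So x ≡ 50·42 = 2100 ≡ 35 (mod 59).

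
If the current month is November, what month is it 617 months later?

Dividing 617 by 12 gives quotient 51 and remainder 5.
November + 5 months → April.

April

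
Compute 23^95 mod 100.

7

By repeated squaring mod 100: 23^1≡23, 23^2≡29, 23^4≡41, 23^8≡81, 23^16≡61, 23^32≡21, 23^64≡41.
95 = 1 + 2 + 4 + 8 + 16 + 64, so 23^95 ≡ 23·29·41·81·61·41 ≡ 7 (mod 100).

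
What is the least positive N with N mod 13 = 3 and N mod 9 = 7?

16

x ≡ 7 (mod 9) gives x ∈ {7, 16}.
The first of these with x mod 13 = 3 is 16.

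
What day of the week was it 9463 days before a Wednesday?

Thursday

9463 = 1351·7 + 6, so 9463 mod 7 = 6.
Wednesday − 6 days → Thursday.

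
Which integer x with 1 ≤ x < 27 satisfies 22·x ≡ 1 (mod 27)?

27 = 1·22 + 5
22 = 4·5 + 2
5 = 2·2 + 1
2 = 2·1 + 0
Back-substituting gives 22·16 ≡ 1 (mod 27).

16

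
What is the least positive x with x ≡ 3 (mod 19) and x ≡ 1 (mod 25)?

326

x ≡ 3 (mod 19) gives x ∈ {3, 22, 41, 60, 79, 98, 117, 136, …}.
The first of these with x mod 25 = 1 is 326.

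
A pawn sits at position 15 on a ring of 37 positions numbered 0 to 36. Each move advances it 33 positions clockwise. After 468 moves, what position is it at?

30

468·33 = 15444.
15444 − 417·37 = 15, so 15444 ≡ 15 (mod 37).
(15 + 15) mod 37 = 30.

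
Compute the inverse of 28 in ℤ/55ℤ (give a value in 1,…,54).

28·2 = 56 = 1·55 + 1, so 28⁻¹ ≡ 2 (mod 55).

2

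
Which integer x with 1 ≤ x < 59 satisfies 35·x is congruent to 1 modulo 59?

27

59 = 1·35 + 24
35 = 1·24 + 11
24 = 2·11 + 2
11 = 5·2 + 1
2 = 2·1 + 0
Back-substituting gives 35·27 ≡ 1 (mod 59).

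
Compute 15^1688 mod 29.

Square-and-reduce mod 29: 15^1≡15, 15^2≡22, 15^4≡20, 15^8≡23, 15^16≡7, 15^32≡20, 15^64≡23, 15^128≡7, 15^256≡20, 15^512≡23, 15^1024≡7.
Since 1688 = 8 + 16 + 128 + 512 + 1024 in binary, 15^1688 ≡ 23·7·7·23·7 ≡ 23 (mod 29).

23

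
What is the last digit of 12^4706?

Powers of 2 mod 10 repeat with period 4: 2, 4, 8, 6.
4706 mod 4 = 2, so the last digit matches 2^2 = 4.

4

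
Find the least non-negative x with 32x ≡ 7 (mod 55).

32⁻¹ ≡ 43 (mod 55) because 32·43 = 1376 = 25·55 + 1.
So x ≡ 43·7 = 301 ≡ 26 (mod 55).
Check: 32·26 = 832 = 15·55 + 7.

26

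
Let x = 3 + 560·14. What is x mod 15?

560·14 = 7840.
Dividing 7840 by 15 gives quotient 522 and remainder 10.
(3 + 10) mod 15 = 13.

13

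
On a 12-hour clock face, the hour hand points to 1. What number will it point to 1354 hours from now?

11

Dividing 1354 by 12 gives quotient 112 and remainder 10.
1 + 10 → 11 on a 12-hour dial.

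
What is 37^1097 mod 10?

7

Powers of 7 mod 10 repeat with period 4: 7, 9, 3, 1.
1097 mod 4 = 1, so the last digit matches 7^1 = 7.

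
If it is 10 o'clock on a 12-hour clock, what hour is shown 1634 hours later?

12

Dividing 1634 by 12 gives quotient 136 and remainder 2.
10 + 2 → 12 on a 12-hour dial.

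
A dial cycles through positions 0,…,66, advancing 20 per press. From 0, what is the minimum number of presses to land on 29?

The inverse of 20 mod 67 is 57 (since 20·57 = 1140 ≡ 1).
Multiplying both sides by 57: x ≡ 57·29 = 1653 ≡ 45 (mod 67).

45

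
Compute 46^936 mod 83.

11

Square-and-reduce mod 83: 46^1≡46, 46^2≡41, 46^4≡21, 46^8≡26, 46^16≡12, 46^32≡61, 46^64≡69, 46^128≡30, 46^256≡70, 46^512≡3.
Since 936 = 8 + 32 + 128 + 256 + 512 in binary, 46^936 ≡ 26·61·30·70·3 ≡ 11 (mod 83).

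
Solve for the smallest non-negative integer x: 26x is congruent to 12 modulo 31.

10

The inverse of 26 mod 31 is 6 (since 26·6 = 156 ≡ 1).
So x ≡ 6·12 = 72 ≡ 10 (mod 31).
Check: 26·10 = 260 = 8·31 + 12.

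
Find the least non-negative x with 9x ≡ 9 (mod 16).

The inverse of 9 mod 16 is 9 (since 9·9 = 81 ≡ 1).
So x ≡ 9·9 = 81 ≡ 1 (mod 16).
Check: 9·1 = 9 = 0·16 + 9.

1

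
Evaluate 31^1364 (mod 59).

Successive squares of 31 mod 59: 31^1≡31, 31^2≡17, 31^4≡53, 31^8≡36, 31^16≡57, 31^32≡4, 31^64≡16, 31^128≡20, 31^256≡46, 31^512≡51, 31^1024≡5.
Since 1364 = 4 + 16 + 64 + 256 + 1024 in binary, 31^1364 ≡ 53·57·16·46·5 ≡ 28 (mod 59).

28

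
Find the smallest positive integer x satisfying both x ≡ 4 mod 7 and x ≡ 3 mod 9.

39

x ≡ 4 (mod 7) gives x ∈ {4, 11, 18, 25, 32, 39}.
The first of these with x mod 9 = 3 is 39.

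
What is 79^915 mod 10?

9

Last digits of 9^n: 9, 1 (period 2).
915 leaves remainder 1 on division by 2, so 79^915 ends in 9.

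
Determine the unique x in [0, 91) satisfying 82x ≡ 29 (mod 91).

82⁻¹ ≡ 10 (mod 91) because 82·10 = 820 = 9·91 + 1.
Multiplying both sides by 10: x ≡ 10·29 = 290 ≡ 17 (mod 91).

17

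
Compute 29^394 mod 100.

81

By repeated squaring mod 100: 29^1≡29, 29^2≡41, 29^4≡81, 29^8≡61, 29^16≡21, 29^32≡41, 29^64≡81, 29^128≡61, 29^256≡21.
394 = 2 + 8 + 128 + 256, so 29^394 ≡ 41·61·61·21 ≡ 81 (mod 100).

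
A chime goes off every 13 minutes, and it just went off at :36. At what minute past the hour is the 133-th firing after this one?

25

133·13 = 1729.
Dividing 1729 by 60 gives quotient 28 and remainder 49.
(36 + 49) mod 60 = 25.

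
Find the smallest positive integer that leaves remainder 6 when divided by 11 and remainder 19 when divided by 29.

Since 29·8 ≡ 1 (mod 11), take x = 19 + 29·((6−19)·8 mod 11) = 19 + 29·6 = 193.
Check: 193 mod 11 = 6, 193 mod 29 = 19.

193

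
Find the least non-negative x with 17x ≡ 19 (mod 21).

11

17⁻¹ ≡ 5 (mod 21) because 17·5 = 85 = 4·21 + 1.
Multiplying both sides by 5: x ≡ 5·19 = 95 ≡ 11 (mod 21).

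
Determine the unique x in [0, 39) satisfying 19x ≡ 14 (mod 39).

The inverse of 19 mod 39 is 37 (since 19·37 = 703 ≡ 1).
Multiplying both sides by 37: x ≡ 37·14 = 518 ≡ 11 (mod 39).
Check: 19·11 = 209 = 5·39 + 14.

11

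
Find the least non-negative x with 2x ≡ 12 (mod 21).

The inverse of 2 mod 21 is 11 (since 2·11 = 22 ≡ 1).
Multiplying both sides by 11: x ≡ 11·12 = 132 ≡ 6 (mod 21).

6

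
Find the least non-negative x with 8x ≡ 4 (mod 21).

11

8⁻¹ ≡ 8 (mod 21) because 8·8 = 64 = 3·21 + 1.
Multiplying both sides by 8: x ≡ 8·4 = 32 ≡ 11 (mod 21).
Check: 8·11 = 88 = 4·21 + 4.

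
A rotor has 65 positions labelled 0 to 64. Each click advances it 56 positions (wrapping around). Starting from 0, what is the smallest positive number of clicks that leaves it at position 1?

65 = 1·56 + 9
56 = 6·9 + 2
9 = 4·2 + 1
2 = 2·1 + 0
Back-substituting gives 56·36 ≡ 1 (mod 65).

36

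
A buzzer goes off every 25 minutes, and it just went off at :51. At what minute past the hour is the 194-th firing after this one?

41

194·25 = 4850.
Dividing 4850 by 60 gives quotient 80 and remainder 50.
(51 + 50) mod 60 = 41.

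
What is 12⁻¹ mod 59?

59 = 4·12 + 11
12 = 1·11 + 1
11 = 11·1 + 0
Back-substituting gives 12·5 ≡ 1 (mod 59).

5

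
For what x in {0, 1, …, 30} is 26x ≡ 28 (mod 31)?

13

The inverse of 26 mod 31 is 6 (since 26·6 = 156 ≡ 1).
So x ≡ 6·28 = 168 ≡ 13 (mod 31).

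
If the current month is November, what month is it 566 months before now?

September

566 mod 12 = 2 (since 47·12 = 564).
November − 2 months → September.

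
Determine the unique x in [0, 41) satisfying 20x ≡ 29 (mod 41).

24

20⁻¹ ≡ 39 (mod 41) because 20·39 = 780 = 19·41 + 1.
So x ≡ 39·29 = 1131 ≡ 24 (mod 41).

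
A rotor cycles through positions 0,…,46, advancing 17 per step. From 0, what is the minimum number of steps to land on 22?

The inverse of 17 mod 47 is 36 (since 17·36 = 612 ≡ 1).
Multiplying both sides by 36: x ≡ 36·22 = 792 ≡ 40 (mod 47).

40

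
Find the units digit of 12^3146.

4

Last digits of 2^n: 2, 4, 8, 6 (period 4).
3146 mod 4 = 2, so the last digit matches 2^2 = 4.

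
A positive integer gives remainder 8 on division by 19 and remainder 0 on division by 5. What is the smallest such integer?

x ≡ 0 (mod 5) gives x ∈ {0, 5, 10, 15, 20, 25, 30, 35, …}.
The first of these with x mod 19 = 8 is 65.

65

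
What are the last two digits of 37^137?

17

By repeated squaring mod 100: 37^1≡37, 37^2≡69, 37^4≡61, 37^8≡21, 37^16≡41, 37^32≡81, 37^64≡61, 37^128≡21.
137 = 1 + 8 + 128, so 37^137 ≡ 37·21·21 ≡ 17 (mod 100).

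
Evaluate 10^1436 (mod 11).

1

Successive squares of 10 mod 11: 10^1≡10, 10^2≡1, 10^4≡1, 10^8≡1, 10^16≡1, 10^32≡1, 10^64≡1, 10^128≡1, 10^256≡1, 10^512≡1, 10^1024≡1.
1436 = 4 + 8 + 16 + 128 + 256 + 1024, so 10^1436 ≡ 1·1·1·1·1·1 ≡ 1 (mod 11).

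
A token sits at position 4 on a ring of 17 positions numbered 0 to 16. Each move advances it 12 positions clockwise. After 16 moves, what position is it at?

16·12 = 192.
192 = 11·17 + 5, so 192 mod 17 = 5.
(4 + 5) mod 17 = 9.

9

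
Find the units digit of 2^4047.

8

The units digit of 2^n cycles with period 4: 2, 4, 8, 6, …
4047 leaves remainder 3 on division by 4, so 2^4047 ends in 8.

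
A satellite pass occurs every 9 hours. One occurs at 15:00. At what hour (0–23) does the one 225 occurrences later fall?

0

225·9 = 2025.
2025 = 84·24 + 9, so 2025 mod 24 = 9.
(15 + 9) mod 24 = 0.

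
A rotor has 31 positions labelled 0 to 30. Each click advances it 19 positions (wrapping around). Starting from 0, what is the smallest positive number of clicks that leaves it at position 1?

18

19·18 = 342 = 11·31 + 1, so 19⁻¹ ≡ 18 (mod 31).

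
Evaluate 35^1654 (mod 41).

21

Successive squares of 35 mod 41: 35^1≡35, 35^2≡36, 35^4≡25, 35^8≡10, 35^16≡18, 35^32≡37, 35^64≡16, 35^128≡10, 35^256≡18, 35^512≡37, 35^1024≡16.
Since 1654 = 2 + 4 + 16 + 32 + 64 + 512 + 1024 in binary, 35^1654 ≡ 36·25·18·37·16·37·16 ≡ 21 (mod 41).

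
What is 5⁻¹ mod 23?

23 = 4·5 + 3
5 = 1·3 + 2
3 = 1·2 + 1
2 = 2·1 + 0
Back-substituting gives 5·14 ≡ 1 (mod 23).

14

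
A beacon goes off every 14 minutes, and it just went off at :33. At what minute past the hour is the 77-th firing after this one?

77·14 = 1078.
Dividing 1078 by 60 gives quotient 17 and remainder 58.
(33 + 58) mod 60 = 31.

31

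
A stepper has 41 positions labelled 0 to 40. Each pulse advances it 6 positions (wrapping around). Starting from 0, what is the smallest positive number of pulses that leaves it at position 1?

6·7 = 42 = 1·41 + 1, so 6⁻¹ ≡ 7 (mod 41).

7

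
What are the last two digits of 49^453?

By repeated squaring mod 100: 49^1≡49, 49^2≡1, 49^4≡1, 49^8≡1, 49^16≡1, 49^32≡1, 49^64≡1, 49^128≡1, 49^256≡1.
Since 453 = 1 + 4 + 64 + 128 + 256 in binary, 49^453 ≡ 49·1·1·1·1 ≡ 49 (mod 100).

49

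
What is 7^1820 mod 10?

Last digits of 7^n: 7, 9, 3, 1 (period 4).
1820 leaves remainder 0 on division by 4, so 7^1820 ends in 1.

1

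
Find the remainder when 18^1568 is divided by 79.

67

By repeated squaring mod 79: 18^1≡18, 18^2≡8, 18^4≡64, 18^8≡67, 18^16≡65, 18^32≡38, 18^64≡22, 18^128≡10, 18^256≡21, 18^512≡46, 18^1024≡62.
Since 1568 = 32 + 512 + 1024 in binary, 18^1568 ≡ 38·46·62 ≡ 67 (mod 79).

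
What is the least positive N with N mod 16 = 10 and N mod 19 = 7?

26

x ≡ 10 (mod 16) gives x ∈ {10, 26}.
The first of these with x mod 19 = 7 is 26.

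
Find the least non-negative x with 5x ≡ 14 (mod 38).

18

The inverse of 5 mod 38 is 23 (since 5·23 = 115 ≡ 1).
So x ≡ 23·14 = 322 ≡ 18 (mod 38).
Check: 5·18 = 90 = 2·38 + 14.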